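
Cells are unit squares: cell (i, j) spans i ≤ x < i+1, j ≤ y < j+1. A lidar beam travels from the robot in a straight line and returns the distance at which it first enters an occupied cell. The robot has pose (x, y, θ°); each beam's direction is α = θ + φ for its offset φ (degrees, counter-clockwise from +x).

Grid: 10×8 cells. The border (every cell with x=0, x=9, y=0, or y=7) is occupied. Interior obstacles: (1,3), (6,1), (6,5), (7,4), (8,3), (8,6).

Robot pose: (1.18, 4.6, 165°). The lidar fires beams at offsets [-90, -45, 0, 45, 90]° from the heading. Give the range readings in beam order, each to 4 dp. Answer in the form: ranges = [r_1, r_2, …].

ranges = [2.4847, 0.3600, 0.1863, 0.2078, 0.6212]

beam 1: φ=-90°, α=75°
  d=(0.2588,0.9659)  start (1,4)  tX=3.1682 tY=0.4141  stride 1/|dx|=3.8637 1/|dy|=1.0353
    cross y-line → (1,5), t=0.4141
    cross y-line → (1,6), t=1.4494
    cross y-line → (1,7), t=2.4847 (wall)
  → r_1 = 2.4847
beam 2: φ=-45°, α=120°
  d=(-0.5000,0.8660)  start (1,4)  tX=0.3600 tY=0.4619  stride 1/|dx|=2.0000 1/|dy|=1.1547
    cross x-line → (0,4), t=0.3600 (wall)
  → r_2 = 0.3600
beam 3: φ=0°, α=165°
  d=(-0.9659,0.2588)  start (1,4)  tX=0.1863 tY=1.5455  stride 1/|dx|=1.0353 1/|dy|=3.8637
    cross x-line → (0,4), t=0.1863 (wall)
  → r_3 = 0.1863
beam 4: φ=45°, α=210°
  d=(-0.8660,-0.5000)  start (1,4)  tX=0.2078 tY=1.2000  stride 1/|dx|=1.1547 1/|dy|=2.0000
    cross x-line → (0,4), t=0.2078 (wall)
  → r_4 = 0.2078
beam 5: φ=90°, α=255°
  d=(-0.2588,-0.9659)  start (1,4)  tX=0.6955 tY=0.6212  stride 1/|dx|=3.8637 1/|dy|=1.0353
    cross y-line → (1,3), t=0.6212 (wall)
  → r_5 = 0.6212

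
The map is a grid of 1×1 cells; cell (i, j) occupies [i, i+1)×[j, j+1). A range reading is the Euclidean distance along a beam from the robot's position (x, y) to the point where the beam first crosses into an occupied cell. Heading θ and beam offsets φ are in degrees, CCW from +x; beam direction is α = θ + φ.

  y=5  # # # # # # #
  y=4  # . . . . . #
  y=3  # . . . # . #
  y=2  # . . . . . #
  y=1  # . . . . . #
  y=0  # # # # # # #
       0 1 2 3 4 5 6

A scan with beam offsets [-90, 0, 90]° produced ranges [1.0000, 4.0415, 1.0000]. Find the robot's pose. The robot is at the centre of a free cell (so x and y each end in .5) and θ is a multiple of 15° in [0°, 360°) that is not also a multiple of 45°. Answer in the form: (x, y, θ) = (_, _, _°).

(x, y, θ) = (3.5, 4.5, 240°)

The pose lattice has 19·16 = 304 candidates. Test each by forward raycasting.
  (1.5, 1.5, 300°): beam 1 = 0.5774 ≠ 1.0000 ✗
  (5.5, 3.5, 195°): beam 1 = 1.5529 ≠ 1.0000 ✗
  (4.5, 2.5, 300°): beam 1 = 3.0000 ≠ 1.0000 ✗
  (1.5, 3.5, 165°): beam 1 = 1.5529 ≠ 1.0000 ✗
  (1.5, 2.5, 345°): beam 1 = 1.5529 ≠ 1.0000 ✗
  …
  (3.5, 4.5, 240°): r_1=1.0000, r_2=4.0415, r_3=1.0000 — all match ✓
Unique over the lattice → pose = (3.5, 4.5, 240°).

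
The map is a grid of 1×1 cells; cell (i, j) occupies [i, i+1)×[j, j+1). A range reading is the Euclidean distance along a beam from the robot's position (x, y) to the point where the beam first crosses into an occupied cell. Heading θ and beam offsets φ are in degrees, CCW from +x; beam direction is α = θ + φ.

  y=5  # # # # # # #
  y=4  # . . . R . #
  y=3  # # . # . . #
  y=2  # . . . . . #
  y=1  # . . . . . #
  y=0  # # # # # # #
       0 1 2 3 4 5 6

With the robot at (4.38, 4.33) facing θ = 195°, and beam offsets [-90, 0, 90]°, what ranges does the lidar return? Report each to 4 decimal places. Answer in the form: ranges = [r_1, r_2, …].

beam 1: φ=-90°, α=105°
  d=(-0.2588,0.9659)  start (4,4)  tX=1.4682 tY=0.6936  stride 1/|dx|=3.8637 1/|dy|=1.0353
    cross y-line → (4,5), t=0.6936 (wall)
  → r_1 = 0.6936
beam 2: φ=0°, α=195°
  d=(-0.9659,-0.2588)  start (4,4)  tX=0.3934 tY=1.2750  stride 1/|dx|=1.0353 1/|dy|=3.8637
    cross x-line → (3,4), t=0.3934
    cross y-line → (3,3), t=1.2750 (wall)
  → r_2 = 1.2750
beam 3: φ=90°, α=285°
  d=(0.2588,-0.9659)  start (4,4)  tX=2.3955 tY=0.3416  stride 1/|dx|=3.8637 1/|dy|=1.0353
    cross y-line → (4,3), t=0.3416
    cross y-line → (4,2), t=1.3769
    cross x-line → (5,2), t=2.3955
    cross y-line → (5,1), t=2.4122
    cross y-line → (5,0), t=3.4475 (wall)
  → r_3 = 3.4475

ranges = [0.6936, 1.2750, 3.4475]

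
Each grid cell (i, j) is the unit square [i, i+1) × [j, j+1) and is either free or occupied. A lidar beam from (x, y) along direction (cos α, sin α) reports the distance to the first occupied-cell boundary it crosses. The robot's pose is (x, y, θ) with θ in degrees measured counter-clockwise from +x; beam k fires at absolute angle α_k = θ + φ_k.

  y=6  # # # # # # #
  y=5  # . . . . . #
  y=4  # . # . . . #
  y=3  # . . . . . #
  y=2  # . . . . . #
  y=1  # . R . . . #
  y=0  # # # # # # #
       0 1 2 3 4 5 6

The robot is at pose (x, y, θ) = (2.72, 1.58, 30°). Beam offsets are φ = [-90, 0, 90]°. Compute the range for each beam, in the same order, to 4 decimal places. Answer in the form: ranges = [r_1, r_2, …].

ranges = [0.6697, 3.7874, 3.4400]

beam 1: φ=-90°, α=300°
  d=(0.5000,-0.8660)  start (2,1)  tX=0.5600 tY=0.6697  stride 1/|dx|=2.0000 1/|dy|=1.1547
    cross x-line → (3,1), t=0.5600
    cross y-line → (3,0), t=0.6697 (wall)
  → r_1 = 0.6697
beam 2: φ=0°, α=30°
  d=(0.8660,0.5000)  start (2,1)  tX=0.3233 tY=0.8400  stride 1/|dx|=1.1547 1/|dy|=2.0000
    cross x-line → (3,1), t=0.3233
    cross y-line → (3,2), t=0.8400
    cross x-line → (4,2), t=1.4780
    cross x-line → (5,2), t=2.6327
    cross y-line → (5,3), t=2.8400
    cross x-line → (6,3), t=3.7874 (wall)
  → r_2 = 3.7874
beam 3: φ=90°, α=120°
  d=(-0.5000,0.8660)  start (2,1)  tX=1.4400 tY=0.4850  stride 1/|dx|=2.0000 1/|dy|=1.1547
    cross y-line → (2,2), t=0.4850
    cross x-line → (1,2), t=1.4400
    cross y-line → (1,3), t=1.6397
    cross y-line → (1,4), t=2.7944
    cross x-line → (0,4), t=3.4400 (wall)
  → r_3 = 3.4400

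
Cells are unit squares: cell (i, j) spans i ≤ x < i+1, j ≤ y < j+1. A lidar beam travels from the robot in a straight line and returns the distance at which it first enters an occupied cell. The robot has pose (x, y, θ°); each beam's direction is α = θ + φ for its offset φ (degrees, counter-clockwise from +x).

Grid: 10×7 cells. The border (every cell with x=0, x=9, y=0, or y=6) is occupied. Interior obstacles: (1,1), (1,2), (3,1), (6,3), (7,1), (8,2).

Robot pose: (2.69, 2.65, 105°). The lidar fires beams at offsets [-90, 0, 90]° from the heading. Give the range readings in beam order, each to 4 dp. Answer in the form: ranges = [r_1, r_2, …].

beam 1: φ=-90°, α=15°
  direction (0.9659, 0.2588); cell (2,2); t to first gridline: x 0.3209, y 1.3523 (then +1.0353 / +3.8637)
    (3,2) via x @ 0.3209
    (3,3) via y @ 1.3523
    (4,3) via x @ 1.3562
    (5,3) via x @ 2.3915
    (6,3) via x @ 3.4268  # hit
  → r_1 = 3.4268
beam 2: φ=0°, α=105°
  direction (-0.2588, 0.9659); cell (2,2); t to first gridline: x 2.6660, y 0.3623 (then +3.8637 / +1.0353)
    (2,3) via y @ 0.3623
    (2,4) via y @ 1.3976
    (2,5) via y @ 2.4329
    (1,5) via x @ 2.6660
    (1,6) via y @ 3.4682  # hit
  → r_2 = 3.4682
beam 3: φ=90°, α=195°
  direction (-0.9659, -0.2588); cell (2,2); t to first gridline: x 0.7143, y 2.5114 (then +1.0353 / +3.8637)
    (1,2) via x @ 0.7143  # hit
  → r_3 = 0.7143

ranges = [3.4268, 3.4682, 0.7143]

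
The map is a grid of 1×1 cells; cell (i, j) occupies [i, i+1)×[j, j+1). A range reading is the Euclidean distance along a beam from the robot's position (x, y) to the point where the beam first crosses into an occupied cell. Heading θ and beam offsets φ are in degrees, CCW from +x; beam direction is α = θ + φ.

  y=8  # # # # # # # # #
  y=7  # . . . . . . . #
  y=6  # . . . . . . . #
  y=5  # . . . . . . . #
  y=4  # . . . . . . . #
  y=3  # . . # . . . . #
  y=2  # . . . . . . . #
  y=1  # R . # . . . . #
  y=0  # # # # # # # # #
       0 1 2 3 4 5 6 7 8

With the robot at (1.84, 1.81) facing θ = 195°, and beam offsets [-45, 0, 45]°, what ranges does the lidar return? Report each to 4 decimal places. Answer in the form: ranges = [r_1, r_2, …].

beam 1: φ=-45°, α=150°
  cosα=-0.8660 sinα=0.5000 | (1,1) | tMaxX 0.9699 tMaxY 0.3800 | tΔX 1.1547 tΔY 2.0000
    t=0.3800 [y] (1,2)
    t=0.9699 [x] (0,2) — stop
  → r_1 = 0.9699
beam 2: φ=0°, α=195°
  cosα=-0.9659 sinα=-0.2588 | (1,1) | tMaxX 0.8696 tMaxY 3.1296 | tΔX 1.0353 tΔY 3.8637
    t=0.8696 [x] (0,1) — stop
  → r_2 = 0.8696
beam 3: φ=45°, α=240°
  cosα=-0.5000 sinα=-0.8660 | (1,1) | tMaxX 1.6800 tMaxY 0.9353 | tΔX 2.0000 tΔY 1.1547
    t=0.9353 [y] (1,0) — stop
  → r_3 = 0.9353

ranges = [0.9699, 0.8696, 0.9353]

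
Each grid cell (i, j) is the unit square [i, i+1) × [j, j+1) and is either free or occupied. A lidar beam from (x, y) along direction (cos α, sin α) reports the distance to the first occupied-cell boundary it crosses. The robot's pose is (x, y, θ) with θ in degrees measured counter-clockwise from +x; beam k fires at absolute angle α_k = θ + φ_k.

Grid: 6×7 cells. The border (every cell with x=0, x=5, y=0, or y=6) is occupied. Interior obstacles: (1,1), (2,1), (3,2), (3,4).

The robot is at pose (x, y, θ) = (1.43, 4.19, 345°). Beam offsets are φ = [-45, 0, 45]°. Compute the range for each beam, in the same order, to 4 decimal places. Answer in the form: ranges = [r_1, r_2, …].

ranges = [2.5288, 3.6959, 3.6200]

beam 1: φ=-45°, α=300°
  d=(0.5000,-0.8660)  start (1,4)  tX=1.1400 tY=0.2194  stride 1/|dx|=2.0000 1/|dy|=1.1547
    cross y-line → (1,3), t=0.2194
    cross x-line → (2,3), t=1.1400
    cross y-line → (2,2), t=1.3741
    cross y-line → (2,1), t=2.5288 (wall)
  → r_1 = 2.5288
beam 2: φ=0°, α=345°
  d=(0.9659,-0.2588)  start (1,4)  tX=0.5901 tY=0.7341  stride 1/|dx|=1.0353 1/|dy|=3.8637
    cross x-line → (2,4), t=0.5901
    cross y-line → (2,3), t=0.7341
    cross x-line → (3,3), t=1.6254
    cross x-line → (4,3), t=2.6607
    cross x-line → (5,3), t=3.6959 (wall)
  → r_2 = 3.6959
beam 3: φ=45°, α=30°
  d=(0.8660,0.5000)  start (1,4)  tX=0.6582 tY=1.6200  stride 1/|dx|=1.1547 1/|dy|=2.0000
    cross x-line → (2,4), t=0.6582
    cross y-line → (2,5), t=1.6200
    cross x-line → (3,5), t=1.8129
    cross x-line → (4,5), t=2.9676
    cross y-line → (4,6), t=3.6200 (wall)
  → r_3 = 3.6200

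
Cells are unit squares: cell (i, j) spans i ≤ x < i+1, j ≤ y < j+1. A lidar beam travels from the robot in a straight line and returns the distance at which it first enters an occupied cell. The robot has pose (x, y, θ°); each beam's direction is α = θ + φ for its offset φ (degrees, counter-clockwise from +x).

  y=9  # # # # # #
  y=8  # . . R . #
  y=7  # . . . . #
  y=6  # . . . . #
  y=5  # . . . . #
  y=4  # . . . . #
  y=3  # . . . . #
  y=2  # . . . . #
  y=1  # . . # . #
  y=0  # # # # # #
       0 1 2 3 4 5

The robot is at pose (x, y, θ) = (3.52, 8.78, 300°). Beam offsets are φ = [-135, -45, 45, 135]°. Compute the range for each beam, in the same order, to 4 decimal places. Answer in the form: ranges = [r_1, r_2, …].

beam 1: φ=-135°, α=165°
  direction (-0.9659, 0.2588); cell (3,8); t to first gridline: x 0.5383, y 0.8500 (then +1.0353 / +3.8637)
    (2,8) via x @ 0.5383
    (2,9) via y @ 0.8500  # hit
  → r_1 = 0.8500
beam 2: φ=-45°, α=255°
  direction (-0.2588, -0.9659); cell (3,8); t to first gridline: x 2.0091, y 0.8075 (then +3.8637 / +1.0353)
    (3,7) via y @ 0.8075
    (3,6) via y @ 1.8428
    (2,6) via x @ 2.0091
    (2,5) via y @ 2.8781
    (2,4) via y @ 3.9133
    (2,3) via y @ 4.9486
    (1,3) via x @ 5.8728
    (1,2) via y @ 5.9839
    (1,1) via y @ 7.0192
    (1,0) via y @ 8.0544  # hit
  → r_2 = 8.0544
beam 3: φ=45°, α=345°
  direction (0.9659, -0.2588); cell (3,8); t to first gridline: x 0.4969, y 3.0137 (then +1.0353 / +3.8637)
    (4,8) via x @ 0.4969
    (5,8) via x @ 1.5322  # hit
  → r_3 = 1.5322
beam 4: φ=135°, α=75°
  direction (0.2588, 0.9659); cell (3,8); t to first gridline: x 1.8546, y 0.2278 (then +3.8637 / +1.0353)
    (3,9) via y @ 0.2278  # hit
  → r_4 = 0.2278

ranges = [0.8500, 8.0544, 1.5322, 0.2278]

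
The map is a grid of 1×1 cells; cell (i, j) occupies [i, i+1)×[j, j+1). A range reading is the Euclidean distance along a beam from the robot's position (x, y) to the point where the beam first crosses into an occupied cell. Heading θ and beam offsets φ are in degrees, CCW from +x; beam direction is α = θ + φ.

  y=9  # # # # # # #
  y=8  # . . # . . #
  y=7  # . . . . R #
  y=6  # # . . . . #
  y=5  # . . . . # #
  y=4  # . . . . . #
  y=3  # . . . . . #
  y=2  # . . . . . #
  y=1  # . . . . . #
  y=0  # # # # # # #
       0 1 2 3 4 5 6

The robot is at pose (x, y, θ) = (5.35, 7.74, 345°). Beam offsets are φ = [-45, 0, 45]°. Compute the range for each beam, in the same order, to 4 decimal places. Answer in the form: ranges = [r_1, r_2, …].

ranges = [1.3000, 0.6729, 0.7506]

beam 1: φ=-45°, α=300°
  direction (0.5000, -0.8660); cell (5,7); t to first gridline: x 1.3000, y 0.8545 (then +2.0000 / +1.1547)
    (5,6) via y @ 0.8545
    (6,6) via x @ 1.3000  # hit
  → r_1 = 1.3000
beam 2: φ=0°, α=345°
  direction (0.9659, -0.2588); cell (5,7); t to first gridline: x 0.6729, y 2.8591 (then +1.0353 / +3.8637)
    (6,7) via x @ 0.6729  # hit
  → r_2 = 0.6729
beam 3: φ=45°, α=30°
  direction (0.8660, 0.5000); cell (5,7); t to first gridline: x 0.7506, y 0.5200 (then +1.1547 / +2.0000)
    (5,8) via y @ 0.5200
    (6,8) via x @ 0.7506  # hit
  → r_3 = 0.7506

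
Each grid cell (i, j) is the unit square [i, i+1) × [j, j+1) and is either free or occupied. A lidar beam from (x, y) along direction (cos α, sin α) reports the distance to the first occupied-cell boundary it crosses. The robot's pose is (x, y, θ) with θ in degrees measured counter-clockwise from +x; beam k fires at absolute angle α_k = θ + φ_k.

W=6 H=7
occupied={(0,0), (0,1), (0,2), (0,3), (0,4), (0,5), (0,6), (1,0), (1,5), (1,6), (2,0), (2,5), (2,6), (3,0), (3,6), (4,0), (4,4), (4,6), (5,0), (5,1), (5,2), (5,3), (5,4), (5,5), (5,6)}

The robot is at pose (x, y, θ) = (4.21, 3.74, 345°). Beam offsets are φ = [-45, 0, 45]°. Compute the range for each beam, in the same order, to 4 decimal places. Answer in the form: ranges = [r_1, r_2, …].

beam 1: φ=-45°, α=300°
  direction (0.5000, -0.8660); cell (4,3); t to first gridline: x 1.5800, y 0.8545 (then +2.0000 / +1.1547)
    (4,2) via y @ 0.8545
    (5,2) via x @ 1.5800  # hit
  → r_1 = 1.5800
beam 2: φ=0°, α=345°
  direction (0.9659, -0.2588); cell (4,3); t to first gridline: x 0.8179, y 2.8591 (then +1.0353 / +3.8637)
    (5,3) via x @ 0.8179  # hit
  → r_2 = 0.8179
beam 3: φ=45°, α=30°
  direction (0.8660, 0.5000); cell (4,3); t to first gridline: x 0.9122, y 0.5200 (then +1.1547 / +2.0000)
    (4,4) via y @ 0.5200  # hit
  → r_3 = 0.5200

ranges = [1.5800, 0.8179, 0.5200]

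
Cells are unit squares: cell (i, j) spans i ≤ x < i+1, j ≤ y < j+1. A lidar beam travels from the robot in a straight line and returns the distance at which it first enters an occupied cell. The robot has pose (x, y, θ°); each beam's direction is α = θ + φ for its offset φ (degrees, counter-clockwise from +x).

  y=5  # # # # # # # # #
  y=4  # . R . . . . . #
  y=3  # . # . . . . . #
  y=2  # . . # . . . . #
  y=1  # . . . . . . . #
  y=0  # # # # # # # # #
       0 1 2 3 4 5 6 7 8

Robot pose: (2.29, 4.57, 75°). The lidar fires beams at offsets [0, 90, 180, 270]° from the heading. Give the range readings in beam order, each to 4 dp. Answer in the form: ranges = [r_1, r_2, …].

ranges = [0.4452, 1.3355, 0.5901, 5.9114]

beam 1: φ=0°, α=75°
  cosα=0.2588 sinα=0.9659 | (2,4) | tMaxX 2.7432 tMaxY 0.4452 | tΔX 3.8637 tΔY 1.0353
    t=0.4452 [y] (2,5) — stop
  → r_1 = 0.4452
beam 2: φ=90°, α=165°
  cosα=-0.9659 sinα=0.2588 | (2,4) | tMaxX 0.3002 tMaxY 1.6614 | tΔX 1.0353 tΔY 3.8637
    t=0.3002 [x] (1,4)
    t=1.3355 [x] (0,4) — stop
  → r_2 = 1.3355
beam 3: φ=180°, α=255°
  cosα=-0.2588 sinα=-0.9659 | (2,4) | tMaxX 1.1205 tMaxY 0.5901 | tΔX 3.8637 tΔY 1.0353
    t=0.5901 [y] (2,3) — stop
  → r_3 = 0.5901
beam 4: φ=270°, α=345°
  cosα=0.9659 sinα=-0.2588 | (2,4) | tMaxX 0.7350 tMaxY 2.2023 | tΔX 1.0353 tΔY 3.8637
    t=0.7350 [x] (3,4)
    t=1.7703 [x] (4,4)
    t=2.2023 [y] (4,3)
    t=2.8056 [x] (5,3)
    t=3.8409 [x] (6,3)
    t=4.8762 [x] (7,3)
    t=5.9114 [x] (8,3) — stop
  → r_4 = 5.9114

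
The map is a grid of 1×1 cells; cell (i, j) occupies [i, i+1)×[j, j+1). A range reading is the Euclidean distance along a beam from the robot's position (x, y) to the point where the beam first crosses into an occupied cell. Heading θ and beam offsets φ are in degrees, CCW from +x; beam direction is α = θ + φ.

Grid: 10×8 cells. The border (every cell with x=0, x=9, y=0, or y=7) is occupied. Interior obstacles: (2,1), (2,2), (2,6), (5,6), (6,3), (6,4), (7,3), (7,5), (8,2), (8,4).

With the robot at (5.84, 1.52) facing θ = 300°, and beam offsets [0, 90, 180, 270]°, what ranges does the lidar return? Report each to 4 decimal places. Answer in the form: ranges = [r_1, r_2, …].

beam 1: φ=0°, α=300°
  cosα=0.5000 sinα=-0.8660 | (5,1) | tMaxX 0.3200 tMaxY 0.6004 | tΔX 2.0000 tΔY 1.1547
    t=0.3200 [x] (6,1)
    t=0.6004 [y] (6,0) — stop
  → r_1 = 0.6004
beam 2: φ=90°, α=30°
  cosα=0.8660 sinα=0.5000 | (5,1) | tMaxX 0.1848 tMaxY 0.9600 | tΔX 1.1547 tΔY 2.0000
    t=0.1848 [x] (6,1)
    t=0.9600 [y] (6,2)
    t=1.3395 [x] (7,2)
    t=2.4942 [x] (8,2) — stop
  → r_2 = 2.4942
beam 3: φ=180°, α=120°
  cosα=-0.5000 sinα=0.8660 | (5,1) | tMaxX 1.6800 tMaxY 0.5543 | tΔX 2.0000 tΔY 1.1547
    t=0.5543 [y] (5,2)
    t=1.6800 [x] (4,2)
    t=1.7090 [y] (4,3)
    t=2.8637 [y] (4,4)
    t=3.6800 [x] (3,4)
    t=4.0184 [y] (3,5)
    t=5.1731 [y] (3,6)
    t=5.6800 [x] (2,6) — stop
  → r_3 = 5.6800
beam 4: φ=270°, α=210°
  cosα=-0.8660 sinα=-0.5000 | (5,1) | tMaxX 0.9699 tMaxY 1.0400 | tΔX 1.1547 tΔY 2.0000
    t=0.9699 [x] (4,1)
    t=1.0400 [y] (4,0) — stop
  → r_4 = 1.0400

ranges = [0.6004, 2.4942, 5.6800, 1.0400]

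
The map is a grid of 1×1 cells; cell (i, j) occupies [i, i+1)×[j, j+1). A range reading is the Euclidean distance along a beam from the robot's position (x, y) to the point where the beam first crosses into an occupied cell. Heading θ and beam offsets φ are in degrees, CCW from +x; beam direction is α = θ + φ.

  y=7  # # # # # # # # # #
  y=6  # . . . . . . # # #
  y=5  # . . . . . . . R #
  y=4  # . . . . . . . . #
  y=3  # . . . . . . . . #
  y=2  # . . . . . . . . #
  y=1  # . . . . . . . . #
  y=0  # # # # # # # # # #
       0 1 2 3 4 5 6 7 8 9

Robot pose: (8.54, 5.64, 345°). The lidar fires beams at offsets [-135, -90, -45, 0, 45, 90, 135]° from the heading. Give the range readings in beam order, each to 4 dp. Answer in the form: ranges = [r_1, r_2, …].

ranges = [8.7064, 4.8037, 0.9200, 0.4762, 0.5312, 0.3727, 0.4157]

beam 1: φ=-135°, α=210°
  d=(-0.8660,-0.5000)  start (8,5)  tX=0.6235 tY=1.2800  stride 1/|dx|=1.1547 1/|dy|=2.0000
    cross x-line → (7,5), t=0.6235
    cross y-line → (7,4), t=1.2800
    cross x-line → (6,4), t=1.7782
    cross x-line → (5,4), t=2.9329
    cross y-line → (5,3), t=3.2800
    cross x-line → (4,3), t=4.0876
    cross x-line → (3,3), t=5.2423
    cross y-line → (3,2), t=5.2800
    cross x-line → (2,2), t=6.3970
    cross y-line → (2,1), t=7.2800
    cross x-line → (1,1), t=7.5517
    cross x-line → (0,1), t=8.7064 (wall)
  → r_1 = 8.7064
beam 2: φ=-90°, α=255°
  d=(-0.2588,-0.9659)  start (8,5)  tX=2.0864 tY=0.6626  stride 1/|dx|=3.8637 1/|dy|=1.0353
    cross y-line → (8,4), t=0.6626
    cross y-line → (8,3), t=1.6979
    cross x-line → (7,3), t=2.0864
    cross y-line → (7,2), t=2.7331
    cross y-line → (7,1), t=3.7684
    cross y-line → (7,0), t=4.8037 (wall)
  → r_2 = 4.8037
beam 3: φ=-45°, α=300°
  d=(0.5000,-0.8660)  start (8,5)  tX=0.9200 tY=0.7390  stride 1/|dx|=2.0000 1/|dy|=1.1547
    cross y-line → (8,4), t=0.7390
    cross x-line → (9,4), t=0.9200 (wall)
  → r_3 = 0.9200
beam 4: φ=0°, α=345°
  d=(0.9659,-0.2588)  start (8,5)  tX=0.4762 tY=2.4728  stride 1/|dx|=1.0353 1/|dy|=3.8637
    cross x-line → (9,5), t=0.4762 (wall)
  → r_4 = 0.4762
beam 5: φ=45°, α=30°
  d=(0.8660,0.5000)  start (8,5)  tX=0.5312 tY=0.7200  stride 1/|dx|=1.1547 1/|dy|=2.0000
    cross x-line → (9,5), t=0.5312 (wall)
  → r_5 = 0.5312
beam 6: φ=90°, α=75°
  d=(0.2588,0.9659)  start (8,5)  tX=1.7773 tY=0.3727  stride 1/|dx|=3.8637 1/|dy|=1.0353
    cross y-line → (8,6), t=0.3727 (wall)
  → r_6 = 0.3727
beam 7: φ=135°, α=120°
  d=(-0.5000,0.8660)  start (8,5)  tX=1.0800 tY=0.4157  stride 1/|dx|=2.0000 1/|dy|=1.1547
    cross y-line → (8,6), t=0.4157 (wall)
  → r_7 = 0.4157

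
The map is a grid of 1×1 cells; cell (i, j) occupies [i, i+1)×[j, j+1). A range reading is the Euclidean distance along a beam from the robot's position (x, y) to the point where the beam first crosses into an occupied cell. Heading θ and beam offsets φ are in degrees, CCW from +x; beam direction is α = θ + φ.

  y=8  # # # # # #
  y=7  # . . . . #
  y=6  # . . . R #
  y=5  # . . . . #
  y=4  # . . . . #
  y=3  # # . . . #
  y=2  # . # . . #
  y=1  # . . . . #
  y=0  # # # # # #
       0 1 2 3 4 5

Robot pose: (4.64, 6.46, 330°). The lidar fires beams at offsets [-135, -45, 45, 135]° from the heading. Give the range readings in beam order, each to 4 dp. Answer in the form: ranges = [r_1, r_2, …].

beam 1: φ=-135°, α=195°
  d=(-0.9659,-0.2588)  start (4,6)  tX=0.6626 tY=1.7773  stride 1/|dx|=1.0353 1/|dy|=3.8637
    cross x-line → (3,6), t=0.6626
    cross x-line → (2,6), t=1.6979
    cross y-line → (2,5), t=1.7773
    cross x-line → (1,5), t=2.7331
    cross x-line → (0,5), t=3.7684 (wall)
  → r_1 = 3.7684
beam 2: φ=-45°, α=285°
  d=(0.2588,-0.9659)  start (4,6)  tX=1.3909 tY=0.4762  stride 1/|dx|=3.8637 1/|dy|=1.0353
    cross y-line → (4,5), t=0.4762
    cross x-line → (5,5), t=1.3909 (wall)
  → r_2 = 1.3909
beam 3: φ=45°, α=15°
  d=(0.9659,0.2588)  start (4,6)  tX=0.3727 tY=2.0864  stride 1/|dx|=1.0353 1/|dy|=3.8637
    cross x-line → (5,6), t=0.3727 (wall)
  → r_3 = 0.3727
beam 4: φ=135°, α=105°
  d=(-0.2588,0.9659)  start (4,6)  tX=2.4728 tY=0.5590  stride 1/|dx|=3.8637 1/|dy|=1.0353
    cross y-line → (4,7), t=0.5590
    cross y-line → (4,8), t=1.5943 (wall)
  → r_4 = 1.5943

ranges = [3.7684, 1.3909, 0.3727, 1.5943]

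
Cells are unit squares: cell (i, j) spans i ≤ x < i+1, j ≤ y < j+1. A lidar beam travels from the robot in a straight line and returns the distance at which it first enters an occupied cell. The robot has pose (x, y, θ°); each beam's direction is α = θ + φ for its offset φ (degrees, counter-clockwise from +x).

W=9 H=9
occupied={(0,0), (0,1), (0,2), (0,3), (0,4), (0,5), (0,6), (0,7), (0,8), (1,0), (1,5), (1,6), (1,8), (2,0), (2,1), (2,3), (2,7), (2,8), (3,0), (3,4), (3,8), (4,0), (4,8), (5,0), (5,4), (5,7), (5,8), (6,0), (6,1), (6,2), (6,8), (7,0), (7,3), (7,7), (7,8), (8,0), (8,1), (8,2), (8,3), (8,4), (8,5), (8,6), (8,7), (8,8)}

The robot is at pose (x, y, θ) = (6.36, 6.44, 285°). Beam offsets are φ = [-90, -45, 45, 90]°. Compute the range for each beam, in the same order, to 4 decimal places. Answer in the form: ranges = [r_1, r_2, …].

beam 1: φ=-90°, α=195°
  direction (-0.9659, -0.2588); cell (6,6); t to first gridline: x 0.3727, y 1.7000 (then +1.0353 / +3.8637)
    (5,6) via x @ 0.3727
    (4,6) via x @ 1.4080
    (4,5) via y @ 1.7000
    (3,5) via x @ 2.4433
    (2,5) via x @ 3.4785
    (1,5) via x @ 4.5138  # hit
  → r_1 = 4.5138
beam 2: φ=-45°, α=240°
  direction (-0.5000, -0.8660); cell (6,6); t to first gridline: x 0.7200, y 0.5081 (then +2.0000 / +1.1547)
    (6,5) via y @ 0.5081
    (5,5) via x @ 0.7200
    (5,4) via y @ 1.6628  # hit
  → r_2 = 1.6628
beam 3: φ=45°, α=330°
  direction (0.8660, -0.5000); cell (6,6); t to first gridline: x 0.7390, y 0.8800 (then +1.1547 / +2.0000)
    (7,6) via x @ 0.7390
    (7,5) via y @ 0.8800
    (8,5) via x @ 1.8937  # hit
  → r_3 = 1.8937
beam 4: φ=90°, α=15°
  direction (0.9659, 0.2588); cell (6,6); t to first gridline: x 0.6626, y 2.1637 (then +1.0353 / +3.8637)
    (7,6) via x @ 0.6626
    (8,6) via x @ 1.6979  # hit
  → r_4 = 1.6979

ranges = [4.5138, 1.6628, 1.8937, 1.6979]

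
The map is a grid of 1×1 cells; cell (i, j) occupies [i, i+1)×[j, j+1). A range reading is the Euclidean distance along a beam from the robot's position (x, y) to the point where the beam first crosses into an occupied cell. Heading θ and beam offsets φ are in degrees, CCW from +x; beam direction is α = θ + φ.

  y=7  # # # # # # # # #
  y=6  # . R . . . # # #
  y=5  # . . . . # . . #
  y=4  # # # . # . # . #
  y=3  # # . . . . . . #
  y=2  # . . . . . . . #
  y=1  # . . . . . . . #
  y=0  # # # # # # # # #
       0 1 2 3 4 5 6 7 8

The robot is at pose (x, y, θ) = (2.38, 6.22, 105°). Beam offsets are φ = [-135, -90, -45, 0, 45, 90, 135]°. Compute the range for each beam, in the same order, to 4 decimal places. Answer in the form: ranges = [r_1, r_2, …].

ranges = [2.4400, 3.0137, 0.9007, 0.8075, 1.5600, 1.4287, 1.4087]

beam 1: φ=-135°, α=330°
  d=(0.8660,-0.5000)  start (2,6)  tX=0.7159 tY=0.4400  stride 1/|dx|=1.1547 1/|dy|=2.0000
    cross y-line → (2,5), t=0.4400
    cross x-line → (3,5), t=0.7159
    cross x-line → (4,5), t=1.8706
    cross y-line → (4,4), t=2.4400 (wall)
  → r_1 = 2.4400
beam 2: φ=-90°, α=15°
  d=(0.9659,0.2588)  start (2,6)  tX=0.6419 tY=3.0137  stride 1/|dx|=1.0353 1/|dy|=3.8637
    cross x-line → (3,6), t=0.6419
    cross x-line → (4,6), t=1.6771
    cross x-line → (5,6), t=2.7124
    cross y-line → (5,7), t=3.0137 (wall)
  → r_2 = 3.0137
beam 3: φ=-45°, α=60°
  d=(0.5000,0.8660)  start (2,6)  tX=1.2400 tY=0.9007  stride 1/|dx|=2.0000 1/|dy|=1.1547
    cross y-line → (2,7), t=0.9007 (wall)
  → r_3 = 0.9007
beam 4: φ=0°, α=105°
  d=(-0.2588,0.9659)  start (2,6)  tX=1.4682 tY=0.8075  stride 1/|dx|=3.8637 1/|dy|=1.0353
    cross y-line → (2,7), t=0.8075 (wall)
  → r_4 = 0.8075
beam 5: φ=45°, α=150°
  d=(-0.8660,0.5000)  start (2,6)  tX=0.4388 tY=1.5600  stride 1/|dx|=1.1547 1/|dy|=2.0000
    cross x-line → (1,6), t=0.4388
    cross y-line → (1,7), t=1.5600 (wall)
  → r_5 = 1.5600
beam 6: φ=90°, α=195°
  d=(-0.9659,-0.2588)  start (2,6)  tX=0.3934 tY=0.8500  stride 1/|dx|=1.0353 1/|dy|=3.8637
    cross x-line → (1,6), t=0.3934
    cross y-line → (1,5), t=0.8500
    cross x-line → (0,5), t=1.4287 (wall)
  → r_6 = 1.4287
beam 7: φ=135°, α=240°
  d=(-0.5000,-0.8660)  start (2,6)  tX=0.7600 tY=0.2540  stride 1/|dx|=2.0000 1/|dy|=1.1547
    cross y-line → (2,5), t=0.2540
    cross x-line → (1,5), t=0.7600
    cross y-line → (1,4), t=1.4087 (wall)
  → r_7 = 1.4087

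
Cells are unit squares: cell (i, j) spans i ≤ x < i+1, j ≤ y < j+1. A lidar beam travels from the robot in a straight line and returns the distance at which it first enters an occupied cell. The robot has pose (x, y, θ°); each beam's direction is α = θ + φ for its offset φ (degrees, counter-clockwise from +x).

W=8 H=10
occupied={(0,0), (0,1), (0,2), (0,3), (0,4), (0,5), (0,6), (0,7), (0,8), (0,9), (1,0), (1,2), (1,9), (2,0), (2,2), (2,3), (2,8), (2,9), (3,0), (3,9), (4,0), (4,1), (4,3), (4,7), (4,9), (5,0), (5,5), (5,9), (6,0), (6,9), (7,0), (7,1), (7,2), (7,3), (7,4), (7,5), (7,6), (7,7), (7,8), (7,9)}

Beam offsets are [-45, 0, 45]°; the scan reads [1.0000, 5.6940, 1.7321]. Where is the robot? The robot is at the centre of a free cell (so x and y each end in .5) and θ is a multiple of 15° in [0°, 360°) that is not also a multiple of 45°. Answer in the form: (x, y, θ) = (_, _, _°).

Enumerate (i+0.5, j+0.5, θ) over the 40 free cells and 16 admissible headings. For each, cast all 3 beams and compare to the given ranges.
  (1.5, 8.5, 15°): beam 1 = 0.5774 ≠ 1.0000 ✗
  (6.5, 5.5, 210°): beam 1 = 0.5176 ≠ 1.0000 ✗
  (6.5, 1.5, 240°): beam 1 = 1.5529 ≠ 1.0000 ✗
  (1.5, 4.5, 300°): beam 1 = 1.5529 ≠ 1.0000 ✗
  …
  (6.5, 4.5, 165°): r_1=1.0000, r_2=5.6940, r_3=1.7321 — all match ✓
No second candidate reproduces the full scan.

(x, y, θ) = (6.5, 4.5, 165°)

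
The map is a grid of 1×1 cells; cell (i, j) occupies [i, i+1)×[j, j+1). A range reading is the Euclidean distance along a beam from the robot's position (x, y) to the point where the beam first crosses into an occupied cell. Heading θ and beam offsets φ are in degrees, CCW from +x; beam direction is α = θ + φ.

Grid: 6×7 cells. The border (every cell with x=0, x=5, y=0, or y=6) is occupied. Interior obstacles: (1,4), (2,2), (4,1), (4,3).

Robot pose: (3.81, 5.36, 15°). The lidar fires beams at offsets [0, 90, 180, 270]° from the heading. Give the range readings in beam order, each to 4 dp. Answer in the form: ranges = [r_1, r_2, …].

ranges = [1.2320, 0.6626, 1.8738, 1.4080]

beam 1: φ=0°, α=15°
  d=(0.9659,0.2588)  start (3,5)  tX=0.1967 tY=2.4728  stride 1/|dx|=1.0353 1/|dy|=3.8637
    cross x-line → (4,5), t=0.1967
    cross x-line → (5,5), t=1.2320 (wall)
  → r_1 = 1.2320
beam 2: φ=90°, α=105°
  d=(-0.2588,0.9659)  start (3,5)  tX=3.1296 tY=0.6626  stride 1/|dx|=3.8637 1/|dy|=1.0353
    cross y-line → (3,6), t=0.6626 (wall)
  → r_2 = 0.6626
beam 3: φ=180°, α=195°
  d=(-0.9659,-0.2588)  start (3,5)  tX=0.8386 tY=1.3909  stride 1/|dx|=1.0353 1/|dy|=3.8637
    cross x-line → (2,5), t=0.8386
    cross y-line → (2,4), t=1.3909
    cross x-line → (1,4), t=1.8738 (wall)
  → r_3 = 1.8738
beam 4: φ=270°, α=285°
  d=(0.2588,-0.9659)  start (3,5)  tX=0.7341 tY=0.3727  stride 1/|dx|=3.8637 1/|dy|=1.0353
    cross y-line → (3,4), t=0.3727
    cross x-line → (4,4), t=0.7341
    cross y-line → (4,3), t=1.4080 (wall)
  → r_4 = 1.4080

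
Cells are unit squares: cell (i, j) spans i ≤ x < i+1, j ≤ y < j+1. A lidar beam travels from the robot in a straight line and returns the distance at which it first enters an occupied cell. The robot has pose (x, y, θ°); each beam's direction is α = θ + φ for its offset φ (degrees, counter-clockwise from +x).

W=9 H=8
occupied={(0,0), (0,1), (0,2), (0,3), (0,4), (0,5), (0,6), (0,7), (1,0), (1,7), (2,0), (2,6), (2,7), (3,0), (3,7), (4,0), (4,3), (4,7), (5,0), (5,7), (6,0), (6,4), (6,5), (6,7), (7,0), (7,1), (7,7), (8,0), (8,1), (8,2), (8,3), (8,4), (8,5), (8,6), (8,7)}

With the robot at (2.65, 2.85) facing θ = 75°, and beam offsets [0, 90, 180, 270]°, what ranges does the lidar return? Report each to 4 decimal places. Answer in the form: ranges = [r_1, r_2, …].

beam 1: φ=0°, α=75°
  dir = (cos 75°, sin 75°) = (0.2588, 0.9659); from cell (2,2)
  next x-line at t=1.3523, next y-line at t=0.1553; Δt_x=3.8637, Δt_y=1.0353
    y: enter (2,3) at t=0.1553
    y: enter (2,4) at t=1.1906
    x: enter (3,4) at t=1.3523
    y: enter (3,5) at t=2.2258
    y: enter (3,6) at t=3.2611
    y: enter (3,7) at t=4.2964 ← occupied
  → r_1 = 4.2964
beam 2: φ=90°, α=165°
  dir = (cos 165°, sin 165°) = (-0.9659, 0.2588); from cell (2,2)
  next x-line at t=0.6729, next y-line at t=0.5796; Δt_x=1.0353, Δt_y=3.8637
    y: enter (2,3) at t=0.5796
    x: enter (1,3) at t=0.6729
    x: enter (0,3) at t=1.7082 ← occupied
  → r_2 = 1.7082
beam 3: φ=180°, α=255°
  dir = (cos 255°, sin 255°) = (-0.2588, -0.9659); from cell (2,2)
  next x-line at t=2.5114, next y-line at t=0.8800; Δt_x=3.8637, Δt_y=1.0353
    y: enter (2,1) at t=0.8800
    y: enter (2,0) at t=1.9153 ← occupied
  → r_3 = 1.9153
beam 4: φ=270°, α=345°
  dir = (cos 345°, sin 345°) = (0.9659, -0.2588); from cell (2,2)
  next x-line at t=0.3623, next y-line at t=3.2841; Δt_x=1.0353, Δt_y=3.8637
    x: enter (3,2) at t=0.3623
    x: enter (4,2) at t=1.3976
    x: enter (5,2) at t=2.4329
    y: enter (5,1) at t=3.2841
    x: enter (6,1) at t=3.4682
    x: enter (7,1) at t=4.5035 ← occupied
  → r_4 = 4.5035

ranges = [4.2964, 1.7082, 1.9153, 4.5035]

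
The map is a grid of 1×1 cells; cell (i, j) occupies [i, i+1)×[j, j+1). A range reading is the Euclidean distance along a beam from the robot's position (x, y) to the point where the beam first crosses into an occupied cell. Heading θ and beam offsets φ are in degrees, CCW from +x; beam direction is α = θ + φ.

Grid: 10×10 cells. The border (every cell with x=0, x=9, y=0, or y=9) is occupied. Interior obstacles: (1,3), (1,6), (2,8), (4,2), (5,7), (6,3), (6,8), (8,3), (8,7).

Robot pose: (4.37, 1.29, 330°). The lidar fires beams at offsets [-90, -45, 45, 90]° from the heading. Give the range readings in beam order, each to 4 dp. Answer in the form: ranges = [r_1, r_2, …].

beam 1: φ=-90°, α=240°
  cosα=-0.5000 sinα=-0.8660 | (4,1) | tMaxX 0.7400 tMaxY 0.3349 | tΔX 2.0000 tΔY 1.1547
    t=0.3349 [y] (4,0) — stop
  → r_1 = 0.3349
beam 2: φ=-45°, α=285°
  cosα=0.2588 sinα=-0.9659 | (4,1) | tMaxX 2.4341 tMaxY 0.3002 | tΔX 3.8637 tΔY 1.0353
    t=0.3002 [y] (4,0) — stop
  → r_2 = 0.3002
beam 3: φ=45°, α=15°
  cosα=0.9659 sinα=0.2588 | (4,1) | tMaxX 0.6522 tMaxY 2.7432 | tΔX 1.0353 tΔY 3.8637
    t=0.6522 [x] (5,1)
    t=1.6875 [x] (6,1)
    t=2.7228 [x] (7,1)
    t=2.7432 [y] (7,2)
    t=3.7581 [x] (8,2)
    t=4.7933 [x] (9,2) — stop
  → r_3 = 4.7933
beam 4: φ=90°, α=60°
  cosα=0.5000 sinα=0.8660 | (4,1) | tMaxX 1.2600 tMaxY 0.8198 | tΔX 2.0000 tΔY 1.1547
    t=0.8198 [y] (4,2) — stop
  → r_4 = 0.8198

ranges = [0.3349, 0.3002, 4.7933, 0.8198]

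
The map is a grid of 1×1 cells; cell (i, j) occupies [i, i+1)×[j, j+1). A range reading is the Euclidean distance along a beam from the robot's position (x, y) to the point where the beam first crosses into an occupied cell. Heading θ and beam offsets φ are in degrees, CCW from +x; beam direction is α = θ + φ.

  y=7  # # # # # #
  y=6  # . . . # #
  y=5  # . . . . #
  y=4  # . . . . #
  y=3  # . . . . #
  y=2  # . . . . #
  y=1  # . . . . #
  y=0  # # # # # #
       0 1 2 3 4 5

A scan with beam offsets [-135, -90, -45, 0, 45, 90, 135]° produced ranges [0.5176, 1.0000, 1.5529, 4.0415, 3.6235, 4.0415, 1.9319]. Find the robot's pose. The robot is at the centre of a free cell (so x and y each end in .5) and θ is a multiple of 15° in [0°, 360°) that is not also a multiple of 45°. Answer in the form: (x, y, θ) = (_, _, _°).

The pose lattice has 23·16 = 368 candidates. Test each by forward raycasting.
  (1.5, 4.5, 165°): beam 1 = 3.0000 ≠ 0.5176 ✗
  (2.5, 1.5, 120°): beam 1 = 1.9319 ≠ 0.5176 ✗
  (1.5, 4.5, 75°): beam 1 = 4.0415 ≠ 0.5176 ✗
  (4.5, 3.5, 15°): beam 1 = 2.8868 ≠ 0.5176 ✗
  …
  (4.5, 4.5, 150°): r_1=0.5176, r_2=1.0000, r_3=1.5529, r_4=4.0415, r_5=3.6235, r_6=4.0415, r_7=1.9319 — all match ✓
Unique over the lattice → pose = (4.5, 4.5, 150°).

(x, y, θ) = (4.5, 4.5, 150°)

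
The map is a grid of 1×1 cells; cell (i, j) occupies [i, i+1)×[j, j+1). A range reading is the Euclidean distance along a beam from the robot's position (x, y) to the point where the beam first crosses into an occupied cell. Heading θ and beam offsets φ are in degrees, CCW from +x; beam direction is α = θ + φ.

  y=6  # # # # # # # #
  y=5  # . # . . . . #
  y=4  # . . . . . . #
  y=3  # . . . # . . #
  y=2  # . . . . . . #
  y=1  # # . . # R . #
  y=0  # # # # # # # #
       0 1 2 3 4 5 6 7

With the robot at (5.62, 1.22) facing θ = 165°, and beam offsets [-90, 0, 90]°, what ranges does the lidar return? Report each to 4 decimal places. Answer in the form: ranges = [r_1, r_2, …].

ranges = [4.9486, 0.6419, 0.2278]

beam 1: φ=-90°, α=75°
  direction (0.2588, 0.9659); cell (5,1); t to first gridline: x 1.4682, y 0.8075 (then +3.8637 / +1.0353)
    (5,2) via y @ 0.8075
    (6,2) via x @ 1.4682
    (6,3) via y @ 1.8428
    (6,4) via y @ 2.8781
    (6,5) via y @ 3.9133
    (6,6) via y @ 4.9486  # hit
  → r_1 = 4.9486
beam 2: φ=0°, α=165°
  direction (-0.9659, 0.2588); cell (5,1); t to first gridline: x 0.6419, y 3.0137 (then +1.0353 / +3.8637)
    (4,1) via x @ 0.6419  # hit
  → r_2 = 0.6419
beam 3: φ=90°, α=255°
  direction (-0.2588, -0.9659); cell (5,1); t to first gridline: x 2.3955, y 0.2278 (then +3.8637 / +1.0353)
    (5,0) via y @ 0.2278  # hit
  → r_3 = 0.2278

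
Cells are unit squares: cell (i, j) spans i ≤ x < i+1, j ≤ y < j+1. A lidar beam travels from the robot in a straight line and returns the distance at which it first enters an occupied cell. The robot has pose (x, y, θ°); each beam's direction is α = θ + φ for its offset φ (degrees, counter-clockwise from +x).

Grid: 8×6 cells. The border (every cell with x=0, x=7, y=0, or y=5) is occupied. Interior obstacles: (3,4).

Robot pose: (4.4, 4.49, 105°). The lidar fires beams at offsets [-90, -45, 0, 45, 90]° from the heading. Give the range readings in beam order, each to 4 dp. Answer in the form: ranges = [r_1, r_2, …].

ranges = [1.9705, 0.5889, 0.5280, 0.4619, 0.4141]

beam 1: φ=-90°, α=15°
  direction (0.9659, 0.2588); cell (4,4); t to first gridline: x 0.6212, y 1.9705 (then +1.0353 / +3.8637)
    (5,4) via x @ 0.6212
    (6,4) via x @ 1.6564
    (6,5) via y @ 1.9705  # hit
  → r_1 = 1.9705
beam 2: φ=-45°, α=60°
  direction (0.5000, 0.8660); cell (4,4); t to first gridline: x 1.2000, y 0.5889 (then +2.0000 / +1.1547)
    (4,5) via y @ 0.5889  # hit
  → r_2 = 0.5889
beam 3: φ=0°, α=105°
  direction (-0.2588, 0.9659); cell (4,4); t to first gridline: x 1.5455, y 0.5280 (then +3.8637 / +1.0353)
    (4,5) via y @ 0.5280  # hit
  → r_3 = 0.5280
beam 4: φ=45°, α=150°
  direction (-0.8660, 0.5000); cell (4,4); t to first gridline: x 0.4619, y 1.0200 (then +1.1547 / +2.0000)
    (3,4) via x @ 0.4619  # hit
  → r_4 = 0.4619
beam 5: φ=90°, α=195°
  direction (-0.9659, -0.2588); cell (4,4); t to first gridline: x 0.4141, y 1.8932 (then +1.0353 / +3.8637)
    (3,4) via x @ 0.4141  # hit
  → r_5 = 0.4141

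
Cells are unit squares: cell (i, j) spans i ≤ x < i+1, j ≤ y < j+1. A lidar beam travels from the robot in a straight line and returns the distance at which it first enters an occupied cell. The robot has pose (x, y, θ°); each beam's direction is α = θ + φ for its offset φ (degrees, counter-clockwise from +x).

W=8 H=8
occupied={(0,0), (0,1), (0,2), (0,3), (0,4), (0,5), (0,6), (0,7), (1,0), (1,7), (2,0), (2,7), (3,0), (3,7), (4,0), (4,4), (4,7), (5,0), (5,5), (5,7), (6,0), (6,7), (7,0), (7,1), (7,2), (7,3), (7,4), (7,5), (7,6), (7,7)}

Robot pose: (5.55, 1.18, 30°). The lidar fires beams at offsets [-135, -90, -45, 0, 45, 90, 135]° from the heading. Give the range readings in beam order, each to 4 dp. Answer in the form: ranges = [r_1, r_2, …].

beam 1: φ=-135°, α=255°
  cosα=-0.2588 sinα=-0.9659 | (5,1) | tMaxX 2.1250 tMaxY 0.1863 | tΔX 3.8637 tΔY 1.0353
    t=0.1863 [y] (5,0) — stop
  → r_1 = 0.1863
beam 2: φ=-90°, α=300°
  cosα=0.5000 sinα=-0.8660 | (5,1) | tMaxX 0.9000 tMaxY 0.2078 | tΔX 2.0000 tΔY 1.1547
    t=0.2078 [y] (5,0) — stop
  → r_2 = 0.2078
beam 3: φ=-45°, α=345°
  cosα=0.9659 sinα=-0.2588 | (5,1) | tMaxX 0.4659 tMaxY 0.6955 | tΔX 1.0353 tΔY 3.8637
    t=0.4659 [x] (6,1)
    t=0.6955 [y] (6,0) — stop
  → r_3 = 0.6955
beam 4: φ=0°, α=30°
  cosα=0.8660 sinα=0.5000 | (5,1) | tMaxX 0.5196 tMaxY 1.6400 | tΔX 1.1547 tΔY 2.0000
    t=0.5196 [x] (6,1)
    t=1.6400 [y] (6,2)
    t=1.6743 [x] (7,2) — stop
  → r_4 = 1.6743
beam 5: φ=45°, α=75°
  cosα=0.2588 sinα=0.9659 | (5,1) | tMaxX 1.7387 tMaxY 0.8489 | tΔX 3.8637 tΔY 1.0353
    t=0.8489 [y] (5,2)
    t=1.7387 [x] (6,2)
    t=1.8842 [y] (6,3)
    t=2.9195 [y] (6,4)
    t=3.9548 [y] (6,5)
    t=4.9900 [y] (6,6)
    t=5.6024 [x] (7,6) — stop
  → r_5 = 5.6024
beam 6: φ=90°, α=120°
  cosα=-0.5000 sinα=0.8660 | (5,1) | tMaxX 1.1000 tMaxY 0.9469 | tΔX 2.0000 tΔY 1.1547
    t=0.9469 [y] (5,2)
    t=1.1000 [x] (4,2)
    t=2.1016 [y] (4,3)
    t=3.1000 [x] (3,3)
    t=3.2563 [y] (3,4)
    t=4.4110 [y] (3,5)
    t=5.1000 [x] (2,5)
    t=5.5657 [y] (2,6)
    t=6.7204 [y] (2,7) — stop
  → r_6 = 6.7204
beam 7: φ=135°, α=165°
  cosα=-0.9659 sinα=0.2588 | (5,1) | tMaxX 0.5694 tMaxY 3.1682 | tΔX 1.0353 tΔY 3.8637
    t=0.5694 [x] (4,1)
    t=1.6047 [x] (3,1)
    t=2.6400 [x] (2,1)
    t=3.1682 [y] (2,2)
    t=3.6752 [x] (1,2)
    t=4.7105 [x] (0,2) — stop
  → r_7 = 4.7105

ranges = [0.1863, 0.2078, 0.6955, 1.6743, 5.6024, 6.7204, 4.7105]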